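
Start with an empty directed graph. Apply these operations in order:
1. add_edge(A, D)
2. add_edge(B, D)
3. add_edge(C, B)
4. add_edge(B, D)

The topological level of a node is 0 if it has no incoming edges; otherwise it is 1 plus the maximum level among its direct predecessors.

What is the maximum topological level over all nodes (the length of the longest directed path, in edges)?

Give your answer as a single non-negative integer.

Answer: 2

Derivation:
Op 1: add_edge(A, D). Edges now: 1
Op 2: add_edge(B, D). Edges now: 2
Op 3: add_edge(C, B). Edges now: 3
Op 4: add_edge(B, D) (duplicate, no change). Edges now: 3
Compute levels (Kahn BFS):
  sources (in-degree 0): A, C
  process A: level=0
    A->D: in-degree(D)=1, level(D)>=1
  process C: level=0
    C->B: in-degree(B)=0, level(B)=1, enqueue
  process B: level=1
    B->D: in-degree(D)=0, level(D)=2, enqueue
  process D: level=2
All levels: A:0, B:1, C:0, D:2
max level = 2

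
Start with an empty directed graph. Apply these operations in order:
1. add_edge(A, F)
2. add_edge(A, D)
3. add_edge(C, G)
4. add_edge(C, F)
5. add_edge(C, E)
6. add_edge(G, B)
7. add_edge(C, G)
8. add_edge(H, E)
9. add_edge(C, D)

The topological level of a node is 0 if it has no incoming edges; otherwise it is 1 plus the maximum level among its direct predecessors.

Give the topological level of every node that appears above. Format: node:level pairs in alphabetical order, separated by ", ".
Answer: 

Op 1: add_edge(A, F). Edges now: 1
Op 2: add_edge(A, D). Edges now: 2
Op 3: add_edge(C, G). Edges now: 3
Op 4: add_edge(C, F). Edges now: 4
Op 5: add_edge(C, E). Edges now: 5
Op 6: add_edge(G, B). Edges now: 6
Op 7: add_edge(C, G) (duplicate, no change). Edges now: 6
Op 8: add_edge(H, E). Edges now: 7
Op 9: add_edge(C, D). Edges now: 8
Compute levels (Kahn BFS):
  sources (in-degree 0): A, C, H
  process A: level=0
    A->D: in-degree(D)=1, level(D)>=1
    A->F: in-degree(F)=1, level(F)>=1
  process C: level=0
    C->D: in-degree(D)=0, level(D)=1, enqueue
    C->E: in-degree(E)=1, level(E)>=1
    C->F: in-degree(F)=0, level(F)=1, enqueue
    C->G: in-degree(G)=0, level(G)=1, enqueue
  process H: level=0
    H->E: in-degree(E)=0, level(E)=1, enqueue
  process D: level=1
  process F: level=1
  process G: level=1
    G->B: in-degree(B)=0, level(B)=2, enqueue
  process E: level=1
  process B: level=2
All levels: A:0, B:2, C:0, D:1, E:1, F:1, G:1, H:0

Answer: A:0, B:2, C:0, D:1, E:1, F:1, G:1, H:0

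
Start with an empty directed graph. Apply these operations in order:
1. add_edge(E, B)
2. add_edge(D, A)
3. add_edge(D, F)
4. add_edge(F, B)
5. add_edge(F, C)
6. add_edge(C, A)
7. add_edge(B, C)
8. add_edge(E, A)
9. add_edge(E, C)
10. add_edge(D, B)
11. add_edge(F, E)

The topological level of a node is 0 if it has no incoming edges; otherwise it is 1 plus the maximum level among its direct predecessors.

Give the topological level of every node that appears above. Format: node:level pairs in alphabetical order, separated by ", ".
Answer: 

Answer: A:5, B:3, C:4, D:0, E:2, F:1

Derivation:
Op 1: add_edge(E, B). Edges now: 1
Op 2: add_edge(D, A). Edges now: 2
Op 3: add_edge(D, F). Edges now: 3
Op 4: add_edge(F, B). Edges now: 4
Op 5: add_edge(F, C). Edges now: 5
Op 6: add_edge(C, A). Edges now: 6
Op 7: add_edge(B, C). Edges now: 7
Op 8: add_edge(E, A). Edges now: 8
Op 9: add_edge(E, C). Edges now: 9
Op 10: add_edge(D, B). Edges now: 10
Op 11: add_edge(F, E). Edges now: 11
Compute levels (Kahn BFS):
  sources (in-degree 0): D
  process D: level=0
    D->A: in-degree(A)=2, level(A)>=1
    D->B: in-degree(B)=2, level(B)>=1
    D->F: in-degree(F)=0, level(F)=1, enqueue
  process F: level=1
    F->B: in-degree(B)=1, level(B)>=2
    F->C: in-degree(C)=2, level(C)>=2
    F->E: in-degree(E)=0, level(E)=2, enqueue
  process E: level=2
    E->A: in-degree(A)=1, level(A)>=3
    E->B: in-degree(B)=0, level(B)=3, enqueue
    E->C: in-degree(C)=1, level(C)>=3
  process B: level=3
    B->C: in-degree(C)=0, level(C)=4, enqueue
  process C: level=4
    C->A: in-degree(A)=0, level(A)=5, enqueue
  process A: level=5
All levels: A:5, B:3, C:4, D:0, E:2, F:1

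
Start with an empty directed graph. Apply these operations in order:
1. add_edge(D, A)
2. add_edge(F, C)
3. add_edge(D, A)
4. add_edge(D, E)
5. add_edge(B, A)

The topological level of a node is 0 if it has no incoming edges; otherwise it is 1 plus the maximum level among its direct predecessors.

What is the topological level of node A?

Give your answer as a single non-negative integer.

Answer: 1

Derivation:
Op 1: add_edge(D, A). Edges now: 1
Op 2: add_edge(F, C). Edges now: 2
Op 3: add_edge(D, A) (duplicate, no change). Edges now: 2
Op 4: add_edge(D, E). Edges now: 3
Op 5: add_edge(B, A). Edges now: 4
Compute levels (Kahn BFS):
  sources (in-degree 0): B, D, F
  process B: level=0
    B->A: in-degree(A)=1, level(A)>=1
  process D: level=0
    D->A: in-degree(A)=0, level(A)=1, enqueue
    D->E: in-degree(E)=0, level(E)=1, enqueue
  process F: level=0
    F->C: in-degree(C)=0, level(C)=1, enqueue
  process A: level=1
  process E: level=1
  process C: level=1
All levels: A:1, B:0, C:1, D:0, E:1, F:0
level(A) = 1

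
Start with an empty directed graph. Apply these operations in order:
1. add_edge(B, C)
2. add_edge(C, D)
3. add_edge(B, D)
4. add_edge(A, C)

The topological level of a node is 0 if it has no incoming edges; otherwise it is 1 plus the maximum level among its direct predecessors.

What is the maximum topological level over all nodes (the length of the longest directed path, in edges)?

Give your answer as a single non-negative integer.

Answer: 2

Derivation:
Op 1: add_edge(B, C). Edges now: 1
Op 2: add_edge(C, D). Edges now: 2
Op 3: add_edge(B, D). Edges now: 3
Op 4: add_edge(A, C). Edges now: 4
Compute levels (Kahn BFS):
  sources (in-degree 0): A, B
  process A: level=0
    A->C: in-degree(C)=1, level(C)>=1
  process B: level=0
    B->C: in-degree(C)=0, level(C)=1, enqueue
    B->D: in-degree(D)=1, level(D)>=1
  process C: level=1
    C->D: in-degree(D)=0, level(D)=2, enqueue
  process D: level=2
All levels: A:0, B:0, C:1, D:2
max level = 2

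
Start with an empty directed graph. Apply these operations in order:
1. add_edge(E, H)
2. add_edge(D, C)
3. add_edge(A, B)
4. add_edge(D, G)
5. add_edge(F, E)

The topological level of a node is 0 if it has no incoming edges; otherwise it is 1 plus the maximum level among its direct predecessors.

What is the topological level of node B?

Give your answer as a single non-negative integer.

Op 1: add_edge(E, H). Edges now: 1
Op 2: add_edge(D, C). Edges now: 2
Op 3: add_edge(A, B). Edges now: 3
Op 4: add_edge(D, G). Edges now: 4
Op 5: add_edge(F, E). Edges now: 5
Compute levels (Kahn BFS):
  sources (in-degree 0): A, D, F
  process A: level=0
    A->B: in-degree(B)=0, level(B)=1, enqueue
  process D: level=0
    D->C: in-degree(C)=0, level(C)=1, enqueue
    D->G: in-degree(G)=0, level(G)=1, enqueue
  process F: level=0
    F->E: in-degree(E)=0, level(E)=1, enqueue
  process B: level=1
  process C: level=1
  process G: level=1
  process E: level=1
    E->H: in-degree(H)=0, level(H)=2, enqueue
  process H: level=2
All levels: A:0, B:1, C:1, D:0, E:1, F:0, G:1, H:2
level(B) = 1

Answer: 1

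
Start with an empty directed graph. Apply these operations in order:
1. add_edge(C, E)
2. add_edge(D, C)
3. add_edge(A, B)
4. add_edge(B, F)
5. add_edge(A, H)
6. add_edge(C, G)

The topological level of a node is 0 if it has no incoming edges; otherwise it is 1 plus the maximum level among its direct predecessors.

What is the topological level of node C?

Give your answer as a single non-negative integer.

Answer: 1

Derivation:
Op 1: add_edge(C, E). Edges now: 1
Op 2: add_edge(D, C). Edges now: 2
Op 3: add_edge(A, B). Edges now: 3
Op 4: add_edge(B, F). Edges now: 4
Op 5: add_edge(A, H). Edges now: 5
Op 6: add_edge(C, G). Edges now: 6
Compute levels (Kahn BFS):
  sources (in-degree 0): A, D
  process A: level=0
    A->B: in-degree(B)=0, level(B)=1, enqueue
    A->H: in-degree(H)=0, level(H)=1, enqueue
  process D: level=0
    D->C: in-degree(C)=0, level(C)=1, enqueue
  process B: level=1
    B->F: in-degree(F)=0, level(F)=2, enqueue
  process H: level=1
  process C: level=1
    C->E: in-degree(E)=0, level(E)=2, enqueue
    C->G: in-degree(G)=0, level(G)=2, enqueue
  process F: level=2
  process E: level=2
  process G: level=2
All levels: A:0, B:1, C:1, D:0, E:2, F:2, G:2, H:1
level(C) = 1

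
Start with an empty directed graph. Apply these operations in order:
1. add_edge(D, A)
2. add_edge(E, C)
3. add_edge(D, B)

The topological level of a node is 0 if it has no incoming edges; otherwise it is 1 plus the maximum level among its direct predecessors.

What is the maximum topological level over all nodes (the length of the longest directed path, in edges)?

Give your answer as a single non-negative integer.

Op 1: add_edge(D, A). Edges now: 1
Op 2: add_edge(E, C). Edges now: 2
Op 3: add_edge(D, B). Edges now: 3
Compute levels (Kahn BFS):
  sources (in-degree 0): D, E
  process D: level=0
    D->A: in-degree(A)=0, level(A)=1, enqueue
    D->B: in-degree(B)=0, level(B)=1, enqueue
  process E: level=0
    E->C: in-degree(C)=0, level(C)=1, enqueue
  process A: level=1
  process B: level=1
  process C: level=1
All levels: A:1, B:1, C:1, D:0, E:0
max level = 1

Answer: 1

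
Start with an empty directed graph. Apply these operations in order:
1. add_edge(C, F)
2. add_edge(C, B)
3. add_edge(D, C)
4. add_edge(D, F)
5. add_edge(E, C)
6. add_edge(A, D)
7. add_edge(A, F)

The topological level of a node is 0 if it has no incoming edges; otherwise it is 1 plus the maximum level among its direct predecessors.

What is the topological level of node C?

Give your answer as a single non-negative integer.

Op 1: add_edge(C, F). Edges now: 1
Op 2: add_edge(C, B). Edges now: 2
Op 3: add_edge(D, C). Edges now: 3
Op 4: add_edge(D, F). Edges now: 4
Op 5: add_edge(E, C). Edges now: 5
Op 6: add_edge(A, D). Edges now: 6
Op 7: add_edge(A, F). Edges now: 7
Compute levels (Kahn BFS):
  sources (in-degree 0): A, E
  process A: level=0
    A->D: in-degree(D)=0, level(D)=1, enqueue
    A->F: in-degree(F)=2, level(F)>=1
  process E: level=0
    E->C: in-degree(C)=1, level(C)>=1
  process D: level=1
    D->C: in-degree(C)=0, level(C)=2, enqueue
    D->F: in-degree(F)=1, level(F)>=2
  process C: level=2
    C->B: in-degree(B)=0, level(B)=3, enqueue
    C->F: in-degree(F)=0, level(F)=3, enqueue
  process B: level=3
  process F: level=3
All levels: A:0, B:3, C:2, D:1, E:0, F:3
level(C) = 2

Answer: 2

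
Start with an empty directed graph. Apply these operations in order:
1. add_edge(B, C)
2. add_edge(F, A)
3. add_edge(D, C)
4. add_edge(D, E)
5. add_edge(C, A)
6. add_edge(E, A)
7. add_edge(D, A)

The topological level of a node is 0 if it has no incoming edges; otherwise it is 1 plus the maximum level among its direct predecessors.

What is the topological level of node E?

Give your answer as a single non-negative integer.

Answer: 1

Derivation:
Op 1: add_edge(B, C). Edges now: 1
Op 2: add_edge(F, A). Edges now: 2
Op 3: add_edge(D, C). Edges now: 3
Op 4: add_edge(D, E). Edges now: 4
Op 5: add_edge(C, A). Edges now: 5
Op 6: add_edge(E, A). Edges now: 6
Op 7: add_edge(D, A). Edges now: 7
Compute levels (Kahn BFS):
  sources (in-degree 0): B, D, F
  process B: level=0
    B->C: in-degree(C)=1, level(C)>=1
  process D: level=0
    D->A: in-degree(A)=3, level(A)>=1
    D->C: in-degree(C)=0, level(C)=1, enqueue
    D->E: in-degree(E)=0, level(E)=1, enqueue
  process F: level=0
    F->A: in-degree(A)=2, level(A)>=1
  process C: level=1
    C->A: in-degree(A)=1, level(A)>=2
  process E: level=1
    E->A: in-degree(A)=0, level(A)=2, enqueue
  process A: level=2
All levels: A:2, B:0, C:1, D:0, E:1, F:0
level(E) = 1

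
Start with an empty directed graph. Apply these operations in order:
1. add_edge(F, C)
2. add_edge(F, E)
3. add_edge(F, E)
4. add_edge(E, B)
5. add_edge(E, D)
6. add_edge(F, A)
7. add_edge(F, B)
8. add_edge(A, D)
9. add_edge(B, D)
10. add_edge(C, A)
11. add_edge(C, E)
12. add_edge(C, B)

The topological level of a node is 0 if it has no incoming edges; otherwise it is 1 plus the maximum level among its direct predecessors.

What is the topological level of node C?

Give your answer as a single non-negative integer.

Op 1: add_edge(F, C). Edges now: 1
Op 2: add_edge(F, E). Edges now: 2
Op 3: add_edge(F, E) (duplicate, no change). Edges now: 2
Op 4: add_edge(E, B). Edges now: 3
Op 5: add_edge(E, D). Edges now: 4
Op 6: add_edge(F, A). Edges now: 5
Op 7: add_edge(F, B). Edges now: 6
Op 8: add_edge(A, D). Edges now: 7
Op 9: add_edge(B, D). Edges now: 8
Op 10: add_edge(C, A). Edges now: 9
Op 11: add_edge(C, E). Edges now: 10
Op 12: add_edge(C, B). Edges now: 11
Compute levels (Kahn BFS):
  sources (in-degree 0): F
  process F: level=0
    F->A: in-degree(A)=1, level(A)>=1
    F->B: in-degree(B)=2, level(B)>=1
    F->C: in-degree(C)=0, level(C)=1, enqueue
    F->E: in-degree(E)=1, level(E)>=1
  process C: level=1
    C->A: in-degree(A)=0, level(A)=2, enqueue
    C->B: in-degree(B)=1, level(B)>=2
    C->E: in-degree(E)=0, level(E)=2, enqueue
  process A: level=2
    A->D: in-degree(D)=2, level(D)>=3
  process E: level=2
    E->B: in-degree(B)=0, level(B)=3, enqueue
    E->D: in-degree(D)=1, level(D)>=3
  process B: level=3
    B->D: in-degree(D)=0, level(D)=4, enqueue
  process D: level=4
All levels: A:2, B:3, C:1, D:4, E:2, F:0
level(C) = 1

Answer: 1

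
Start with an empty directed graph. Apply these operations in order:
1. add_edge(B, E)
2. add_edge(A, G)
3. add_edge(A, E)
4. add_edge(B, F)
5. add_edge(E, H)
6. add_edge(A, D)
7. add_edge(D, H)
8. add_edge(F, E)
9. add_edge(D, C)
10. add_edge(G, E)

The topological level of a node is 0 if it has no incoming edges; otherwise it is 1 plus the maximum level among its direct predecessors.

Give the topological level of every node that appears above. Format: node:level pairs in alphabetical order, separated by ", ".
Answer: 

Op 1: add_edge(B, E). Edges now: 1
Op 2: add_edge(A, G). Edges now: 2
Op 3: add_edge(A, E). Edges now: 3
Op 4: add_edge(B, F). Edges now: 4
Op 5: add_edge(E, H). Edges now: 5
Op 6: add_edge(A, D). Edges now: 6
Op 7: add_edge(D, H). Edges now: 7
Op 8: add_edge(F, E). Edges now: 8
Op 9: add_edge(D, C). Edges now: 9
Op 10: add_edge(G, E). Edges now: 10
Compute levels (Kahn BFS):
  sources (in-degree 0): A, B
  process A: level=0
    A->D: in-degree(D)=0, level(D)=1, enqueue
    A->E: in-degree(E)=3, level(E)>=1
    A->G: in-degree(G)=0, level(G)=1, enqueue
  process B: level=0
    B->E: in-degree(E)=2, level(E)>=1
    B->F: in-degree(F)=0, level(F)=1, enqueue
  process D: level=1
    D->C: in-degree(C)=0, level(C)=2, enqueue
    D->H: in-degree(H)=1, level(H)>=2
  process G: level=1
    G->E: in-degree(E)=1, level(E)>=2
  process F: level=1
    F->E: in-degree(E)=0, level(E)=2, enqueue
  process C: level=2
  process E: level=2
    E->H: in-degree(H)=0, level(H)=3, enqueue
  process H: level=3
All levels: A:0, B:0, C:2, D:1, E:2, F:1, G:1, H:3

Answer: A:0, B:0, C:2, D:1, E:2, F:1, G:1, H:3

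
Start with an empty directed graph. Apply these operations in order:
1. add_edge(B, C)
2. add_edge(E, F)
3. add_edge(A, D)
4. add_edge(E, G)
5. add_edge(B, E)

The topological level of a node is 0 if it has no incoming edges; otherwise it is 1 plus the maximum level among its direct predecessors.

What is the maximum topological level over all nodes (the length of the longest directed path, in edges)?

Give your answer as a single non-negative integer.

Answer: 2

Derivation:
Op 1: add_edge(B, C). Edges now: 1
Op 2: add_edge(E, F). Edges now: 2
Op 3: add_edge(A, D). Edges now: 3
Op 4: add_edge(E, G). Edges now: 4
Op 5: add_edge(B, E). Edges now: 5
Compute levels (Kahn BFS):
  sources (in-degree 0): A, B
  process A: level=0
    A->D: in-degree(D)=0, level(D)=1, enqueue
  process B: level=0
    B->C: in-degree(C)=0, level(C)=1, enqueue
    B->E: in-degree(E)=0, level(E)=1, enqueue
  process D: level=1
  process C: level=1
  process E: level=1
    E->F: in-degree(F)=0, level(F)=2, enqueue
    E->G: in-degree(G)=0, level(G)=2, enqueue
  process F: level=2
  process G: level=2
All levels: A:0, B:0, C:1, D:1, E:1, F:2, G:2
max level = 2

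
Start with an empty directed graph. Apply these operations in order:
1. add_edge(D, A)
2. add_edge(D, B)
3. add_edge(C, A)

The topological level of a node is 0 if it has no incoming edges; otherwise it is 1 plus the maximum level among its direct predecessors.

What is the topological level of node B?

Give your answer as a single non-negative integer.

Answer: 1

Derivation:
Op 1: add_edge(D, A). Edges now: 1
Op 2: add_edge(D, B). Edges now: 2
Op 3: add_edge(C, A). Edges now: 3
Compute levels (Kahn BFS):
  sources (in-degree 0): C, D
  process C: level=0
    C->A: in-degree(A)=1, level(A)>=1
  process D: level=0
    D->A: in-degree(A)=0, level(A)=1, enqueue
    D->B: in-degree(B)=0, level(B)=1, enqueue
  process A: level=1
  process B: level=1
All levels: A:1, B:1, C:0, D:0
level(B) = 1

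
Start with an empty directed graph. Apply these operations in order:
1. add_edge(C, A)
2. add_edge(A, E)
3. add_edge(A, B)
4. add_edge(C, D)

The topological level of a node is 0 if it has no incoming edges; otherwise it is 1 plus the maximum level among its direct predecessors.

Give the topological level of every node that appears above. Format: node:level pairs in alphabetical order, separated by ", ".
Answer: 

Answer: A:1, B:2, C:0, D:1, E:2

Derivation:
Op 1: add_edge(C, A). Edges now: 1
Op 2: add_edge(A, E). Edges now: 2
Op 3: add_edge(A, B). Edges now: 3
Op 4: add_edge(C, D). Edges now: 4
Compute levels (Kahn BFS):
  sources (in-degree 0): C
  process C: level=0
    C->A: in-degree(A)=0, level(A)=1, enqueue
    C->D: in-degree(D)=0, level(D)=1, enqueue
  process A: level=1
    A->B: in-degree(B)=0, level(B)=2, enqueue
    A->E: in-degree(E)=0, level(E)=2, enqueue
  process D: level=1
  process B: level=2
  process E: level=2
All levels: A:1, B:2, C:0, D:1, E:2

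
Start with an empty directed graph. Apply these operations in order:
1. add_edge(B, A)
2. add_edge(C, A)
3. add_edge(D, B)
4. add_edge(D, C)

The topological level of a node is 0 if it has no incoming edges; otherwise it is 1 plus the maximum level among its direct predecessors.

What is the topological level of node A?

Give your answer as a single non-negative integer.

Op 1: add_edge(B, A). Edges now: 1
Op 2: add_edge(C, A). Edges now: 2
Op 3: add_edge(D, B). Edges now: 3
Op 4: add_edge(D, C). Edges now: 4
Compute levels (Kahn BFS):
  sources (in-degree 0): D
  process D: level=0
    D->B: in-degree(B)=0, level(B)=1, enqueue
    D->C: in-degree(C)=0, level(C)=1, enqueue
  process B: level=1
    B->A: in-degree(A)=1, level(A)>=2
  process C: level=1
    C->A: in-degree(A)=0, level(A)=2, enqueue
  process A: level=2
All levels: A:2, B:1, C:1, D:0
level(A) = 2

Answer: 2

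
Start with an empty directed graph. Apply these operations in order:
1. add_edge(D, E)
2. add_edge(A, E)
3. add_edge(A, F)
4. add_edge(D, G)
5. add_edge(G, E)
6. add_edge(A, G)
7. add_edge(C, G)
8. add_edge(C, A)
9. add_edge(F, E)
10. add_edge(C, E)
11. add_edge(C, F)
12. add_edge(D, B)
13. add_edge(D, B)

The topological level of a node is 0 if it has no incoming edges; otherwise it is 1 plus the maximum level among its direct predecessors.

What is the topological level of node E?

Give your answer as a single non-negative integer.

Answer: 3

Derivation:
Op 1: add_edge(D, E). Edges now: 1
Op 2: add_edge(A, E). Edges now: 2
Op 3: add_edge(A, F). Edges now: 3
Op 4: add_edge(D, G). Edges now: 4
Op 5: add_edge(G, E). Edges now: 5
Op 6: add_edge(A, G). Edges now: 6
Op 7: add_edge(C, G). Edges now: 7
Op 8: add_edge(C, A). Edges now: 8
Op 9: add_edge(F, E). Edges now: 9
Op 10: add_edge(C, E). Edges now: 10
Op 11: add_edge(C, F). Edges now: 11
Op 12: add_edge(D, B). Edges now: 12
Op 13: add_edge(D, B) (duplicate, no change). Edges now: 12
Compute levels (Kahn BFS):
  sources (in-degree 0): C, D
  process C: level=0
    C->A: in-degree(A)=0, level(A)=1, enqueue
    C->E: in-degree(E)=4, level(E)>=1
    C->F: in-degree(F)=1, level(F)>=1
    C->G: in-degree(G)=2, level(G)>=1
  process D: level=0
    D->B: in-degree(B)=0, level(B)=1, enqueue
    D->E: in-degree(E)=3, level(E)>=1
    D->G: in-degree(G)=1, level(G)>=1
  process A: level=1
    A->E: in-degree(E)=2, level(E)>=2
    A->F: in-degree(F)=0, level(F)=2, enqueue
    A->G: in-degree(G)=0, level(G)=2, enqueue
  process B: level=1
  process F: level=2
    F->E: in-degree(E)=1, level(E)>=3
  process G: level=2
    G->E: in-degree(E)=0, level(E)=3, enqueue
  process E: level=3
All levels: A:1, B:1, C:0, D:0, E:3, F:2, G:2
level(E) = 3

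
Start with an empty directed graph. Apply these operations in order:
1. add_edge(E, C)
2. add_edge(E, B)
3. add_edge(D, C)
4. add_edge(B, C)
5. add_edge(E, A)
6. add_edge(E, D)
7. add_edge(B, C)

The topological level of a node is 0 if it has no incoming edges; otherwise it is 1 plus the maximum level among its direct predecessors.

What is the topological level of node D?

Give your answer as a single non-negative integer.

Answer: 1

Derivation:
Op 1: add_edge(E, C). Edges now: 1
Op 2: add_edge(E, B). Edges now: 2
Op 3: add_edge(D, C). Edges now: 3
Op 4: add_edge(B, C). Edges now: 4
Op 5: add_edge(E, A). Edges now: 5
Op 6: add_edge(E, D). Edges now: 6
Op 7: add_edge(B, C) (duplicate, no change). Edges now: 6
Compute levels (Kahn BFS):
  sources (in-degree 0): E
  process E: level=0
    E->A: in-degree(A)=0, level(A)=1, enqueue
    E->B: in-degree(B)=0, level(B)=1, enqueue
    E->C: in-degree(C)=2, level(C)>=1
    E->D: in-degree(D)=0, level(D)=1, enqueue
  process A: level=1
  process B: level=1
    B->C: in-degree(C)=1, level(C)>=2
  process D: level=1
    D->C: in-degree(C)=0, level(C)=2, enqueue
  process C: level=2
All levels: A:1, B:1, C:2, D:1, E:0
level(D) = 1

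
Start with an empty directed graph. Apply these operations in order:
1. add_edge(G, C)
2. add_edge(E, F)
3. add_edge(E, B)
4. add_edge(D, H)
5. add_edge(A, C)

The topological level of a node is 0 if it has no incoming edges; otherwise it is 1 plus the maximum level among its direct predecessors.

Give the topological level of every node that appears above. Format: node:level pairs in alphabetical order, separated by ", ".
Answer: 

Answer: A:0, B:1, C:1, D:0, E:0, F:1, G:0, H:1

Derivation:
Op 1: add_edge(G, C). Edges now: 1
Op 2: add_edge(E, F). Edges now: 2
Op 3: add_edge(E, B). Edges now: 3
Op 4: add_edge(D, H). Edges now: 4
Op 5: add_edge(A, C). Edges now: 5
Compute levels (Kahn BFS):
  sources (in-degree 0): A, D, E, G
  process A: level=0
    A->C: in-degree(C)=1, level(C)>=1
  process D: level=0
    D->H: in-degree(H)=0, level(H)=1, enqueue
  process E: level=0
    E->B: in-degree(B)=0, level(B)=1, enqueue
    E->F: in-degree(F)=0, level(F)=1, enqueue
  process G: level=0
    G->C: in-degree(C)=0, level(C)=1, enqueue
  process H: level=1
  process B: level=1
  process F: level=1
  process C: level=1
All levels: A:0, B:1, C:1, D:0, E:0, F:1, G:0, H:1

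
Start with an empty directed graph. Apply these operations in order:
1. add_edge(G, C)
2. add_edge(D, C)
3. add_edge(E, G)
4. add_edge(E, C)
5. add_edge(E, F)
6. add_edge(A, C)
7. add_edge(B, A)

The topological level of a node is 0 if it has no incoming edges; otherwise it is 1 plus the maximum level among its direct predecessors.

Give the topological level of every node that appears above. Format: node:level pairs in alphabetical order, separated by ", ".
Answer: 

Op 1: add_edge(G, C). Edges now: 1
Op 2: add_edge(D, C). Edges now: 2
Op 3: add_edge(E, G). Edges now: 3
Op 4: add_edge(E, C). Edges now: 4
Op 5: add_edge(E, F). Edges now: 5
Op 6: add_edge(A, C). Edges now: 6
Op 7: add_edge(B, A). Edges now: 7
Compute levels (Kahn BFS):
  sources (in-degree 0): B, D, E
  process B: level=0
    B->A: in-degree(A)=0, level(A)=1, enqueue
  process D: level=0
    D->C: in-degree(C)=3, level(C)>=1
  process E: level=0
    E->C: in-degree(C)=2, level(C)>=1
    E->F: in-degree(F)=0, level(F)=1, enqueue
    E->G: in-degree(G)=0, level(G)=1, enqueue
  process A: level=1
    A->C: in-degree(C)=1, level(C)>=2
  process F: level=1
  process G: level=1
    G->C: in-degree(C)=0, level(C)=2, enqueue
  process C: level=2
All levels: A:1, B:0, C:2, D:0, E:0, F:1, G:1

Answer: A:1, B:0, C:2, D:0, E:0, F:1, G:1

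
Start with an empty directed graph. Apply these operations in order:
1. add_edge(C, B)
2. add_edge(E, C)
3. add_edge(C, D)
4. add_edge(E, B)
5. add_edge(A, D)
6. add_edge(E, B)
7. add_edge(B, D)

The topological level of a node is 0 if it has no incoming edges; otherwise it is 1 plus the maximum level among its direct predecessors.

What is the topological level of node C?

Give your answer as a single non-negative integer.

Op 1: add_edge(C, B). Edges now: 1
Op 2: add_edge(E, C). Edges now: 2
Op 3: add_edge(C, D). Edges now: 3
Op 4: add_edge(E, B). Edges now: 4
Op 5: add_edge(A, D). Edges now: 5
Op 6: add_edge(E, B) (duplicate, no change). Edges now: 5
Op 7: add_edge(B, D). Edges now: 6
Compute levels (Kahn BFS):
  sources (in-degree 0): A, E
  process A: level=0
    A->D: in-degree(D)=2, level(D)>=1
  process E: level=0
    E->B: in-degree(B)=1, level(B)>=1
    E->C: in-degree(C)=0, level(C)=1, enqueue
  process C: level=1
    C->B: in-degree(B)=0, level(B)=2, enqueue
    C->D: in-degree(D)=1, level(D)>=2
  process B: level=2
    B->D: in-degree(D)=0, level(D)=3, enqueue
  process D: level=3
All levels: A:0, B:2, C:1, D:3, E:0
level(C) = 1

Answer: 1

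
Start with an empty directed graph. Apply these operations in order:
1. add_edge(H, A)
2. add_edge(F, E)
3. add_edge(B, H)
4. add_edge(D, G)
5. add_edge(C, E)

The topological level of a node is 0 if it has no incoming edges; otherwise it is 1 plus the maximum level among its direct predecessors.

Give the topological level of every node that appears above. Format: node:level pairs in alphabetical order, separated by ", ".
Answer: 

Answer: A:2, B:0, C:0, D:0, E:1, F:0, G:1, H:1

Derivation:
Op 1: add_edge(H, A). Edges now: 1
Op 2: add_edge(F, E). Edges now: 2
Op 3: add_edge(B, H). Edges now: 3
Op 4: add_edge(D, G). Edges now: 4
Op 5: add_edge(C, E). Edges now: 5
Compute levels (Kahn BFS):
  sources (in-degree 0): B, C, D, F
  process B: level=0
    B->H: in-degree(H)=0, level(H)=1, enqueue
  process C: level=0
    C->E: in-degree(E)=1, level(E)>=1
  process D: level=0
    D->G: in-degree(G)=0, level(G)=1, enqueue
  process F: level=0
    F->E: in-degree(E)=0, level(E)=1, enqueue
  process H: level=1
    H->A: in-degree(A)=0, level(A)=2, enqueue
  process G: level=1
  process E: level=1
  process A: level=2
All levels: A:2, B:0, C:0, D:0, E:1, F:0, G:1, H:1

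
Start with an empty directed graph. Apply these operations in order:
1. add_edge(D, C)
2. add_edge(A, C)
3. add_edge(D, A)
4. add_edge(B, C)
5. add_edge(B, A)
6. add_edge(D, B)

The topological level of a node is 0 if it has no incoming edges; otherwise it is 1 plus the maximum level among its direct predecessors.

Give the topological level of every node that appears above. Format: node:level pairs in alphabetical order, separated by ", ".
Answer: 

Answer: A:2, B:1, C:3, D:0

Derivation:
Op 1: add_edge(D, C). Edges now: 1
Op 2: add_edge(A, C). Edges now: 2
Op 3: add_edge(D, A). Edges now: 3
Op 4: add_edge(B, C). Edges now: 4
Op 5: add_edge(B, A). Edges now: 5
Op 6: add_edge(D, B). Edges now: 6
Compute levels (Kahn BFS):
  sources (in-degree 0): D
  process D: level=0
    D->A: in-degree(A)=1, level(A)>=1
    D->B: in-degree(B)=0, level(B)=1, enqueue
    D->C: in-degree(C)=2, level(C)>=1
  process B: level=1
    B->A: in-degree(A)=0, level(A)=2, enqueue
    B->C: in-degree(C)=1, level(C)>=2
  process A: level=2
    A->C: in-degree(C)=0, level(C)=3, enqueue
  process C: level=3
All levels: A:2, B:1, C:3, D:0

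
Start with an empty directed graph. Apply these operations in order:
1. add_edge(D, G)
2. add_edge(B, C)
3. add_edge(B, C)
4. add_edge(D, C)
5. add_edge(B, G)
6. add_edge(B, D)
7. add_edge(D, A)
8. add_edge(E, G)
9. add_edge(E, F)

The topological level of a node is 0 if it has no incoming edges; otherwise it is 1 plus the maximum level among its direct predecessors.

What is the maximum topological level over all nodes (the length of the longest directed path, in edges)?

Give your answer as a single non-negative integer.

Answer: 2

Derivation:
Op 1: add_edge(D, G). Edges now: 1
Op 2: add_edge(B, C). Edges now: 2
Op 3: add_edge(B, C) (duplicate, no change). Edges now: 2
Op 4: add_edge(D, C). Edges now: 3
Op 5: add_edge(B, G). Edges now: 4
Op 6: add_edge(B, D). Edges now: 5
Op 7: add_edge(D, A). Edges now: 6
Op 8: add_edge(E, G). Edges now: 7
Op 9: add_edge(E, F). Edges now: 8
Compute levels (Kahn BFS):
  sources (in-degree 0): B, E
  process B: level=0
    B->C: in-degree(C)=1, level(C)>=1
    B->D: in-degree(D)=0, level(D)=1, enqueue
    B->G: in-degree(G)=2, level(G)>=1
  process E: level=0
    E->F: in-degree(F)=0, level(F)=1, enqueue
    E->G: in-degree(G)=1, level(G)>=1
  process D: level=1
    D->A: in-degree(A)=0, level(A)=2, enqueue
    D->C: in-degree(C)=0, level(C)=2, enqueue
    D->G: in-degree(G)=0, level(G)=2, enqueue
  process F: level=1
  process A: level=2
  process C: level=2
  process G: level=2
All levels: A:2, B:0, C:2, D:1, E:0, F:1, G:2
max level = 2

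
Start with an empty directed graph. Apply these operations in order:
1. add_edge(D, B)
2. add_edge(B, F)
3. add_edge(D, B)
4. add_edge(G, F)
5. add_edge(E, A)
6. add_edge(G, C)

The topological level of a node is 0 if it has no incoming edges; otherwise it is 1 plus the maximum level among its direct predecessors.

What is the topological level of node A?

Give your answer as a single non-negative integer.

Op 1: add_edge(D, B). Edges now: 1
Op 2: add_edge(B, F). Edges now: 2
Op 3: add_edge(D, B) (duplicate, no change). Edges now: 2
Op 4: add_edge(G, F). Edges now: 3
Op 5: add_edge(E, A). Edges now: 4
Op 6: add_edge(G, C). Edges now: 5
Compute levels (Kahn BFS):
  sources (in-degree 0): D, E, G
  process D: level=0
    D->B: in-degree(B)=0, level(B)=1, enqueue
  process E: level=0
    E->A: in-degree(A)=0, level(A)=1, enqueue
  process G: level=0
    G->C: in-degree(C)=0, level(C)=1, enqueue
    G->F: in-degree(F)=1, level(F)>=1
  process B: level=1
    B->F: in-degree(F)=0, level(F)=2, enqueue
  process A: level=1
  process C: level=1
  process F: level=2
All levels: A:1, B:1, C:1, D:0, E:0, F:2, G:0
level(A) = 1

Answer: 1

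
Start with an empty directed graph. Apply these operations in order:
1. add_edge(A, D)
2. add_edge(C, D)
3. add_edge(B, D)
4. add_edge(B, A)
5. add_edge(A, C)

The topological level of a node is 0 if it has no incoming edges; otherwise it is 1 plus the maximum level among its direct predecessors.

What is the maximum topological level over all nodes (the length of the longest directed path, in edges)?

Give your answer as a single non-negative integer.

Answer: 3

Derivation:
Op 1: add_edge(A, D). Edges now: 1
Op 2: add_edge(C, D). Edges now: 2
Op 3: add_edge(B, D). Edges now: 3
Op 4: add_edge(B, A). Edges now: 4
Op 5: add_edge(A, C). Edges now: 5
Compute levels (Kahn BFS):
  sources (in-degree 0): B
  process B: level=0
    B->A: in-degree(A)=0, level(A)=1, enqueue
    B->D: in-degree(D)=2, level(D)>=1
  process A: level=1
    A->C: in-degree(C)=0, level(C)=2, enqueue
    A->D: in-degree(D)=1, level(D)>=2
  process C: level=2
    C->D: in-degree(D)=0, level(D)=3, enqueue
  process D: level=3
All levels: A:1, B:0, C:2, D:3
max level = 3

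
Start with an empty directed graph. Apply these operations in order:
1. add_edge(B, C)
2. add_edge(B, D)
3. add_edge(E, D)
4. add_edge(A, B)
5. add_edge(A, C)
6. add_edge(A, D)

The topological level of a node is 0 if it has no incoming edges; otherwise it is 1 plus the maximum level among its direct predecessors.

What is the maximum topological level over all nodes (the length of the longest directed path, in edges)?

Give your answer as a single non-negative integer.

Op 1: add_edge(B, C). Edges now: 1
Op 2: add_edge(B, D). Edges now: 2
Op 3: add_edge(E, D). Edges now: 3
Op 4: add_edge(A, B). Edges now: 4
Op 5: add_edge(A, C). Edges now: 5
Op 6: add_edge(A, D). Edges now: 6
Compute levels (Kahn BFS):
  sources (in-degree 0): A, E
  process A: level=0
    A->B: in-degree(B)=0, level(B)=1, enqueue
    A->C: in-degree(C)=1, level(C)>=1
    A->D: in-degree(D)=2, level(D)>=1
  process E: level=0
    E->D: in-degree(D)=1, level(D)>=1
  process B: level=1
    B->C: in-degree(C)=0, level(C)=2, enqueue
    B->D: in-degree(D)=0, level(D)=2, enqueue
  process C: level=2
  process D: level=2
All levels: A:0, B:1, C:2, D:2, E:0
max level = 2

Answer: 2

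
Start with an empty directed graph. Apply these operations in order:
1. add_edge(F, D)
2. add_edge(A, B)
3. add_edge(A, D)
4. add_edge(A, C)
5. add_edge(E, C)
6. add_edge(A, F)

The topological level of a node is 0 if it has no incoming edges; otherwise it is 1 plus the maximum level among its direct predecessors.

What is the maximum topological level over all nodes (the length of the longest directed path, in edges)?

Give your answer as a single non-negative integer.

Answer: 2

Derivation:
Op 1: add_edge(F, D). Edges now: 1
Op 2: add_edge(A, B). Edges now: 2
Op 3: add_edge(A, D). Edges now: 3
Op 4: add_edge(A, C). Edges now: 4
Op 5: add_edge(E, C). Edges now: 5
Op 6: add_edge(A, F). Edges now: 6
Compute levels (Kahn BFS):
  sources (in-degree 0): A, E
  process A: level=0
    A->B: in-degree(B)=0, level(B)=1, enqueue
    A->C: in-degree(C)=1, level(C)>=1
    A->D: in-degree(D)=1, level(D)>=1
    A->F: in-degree(F)=0, level(F)=1, enqueue
  process E: level=0
    E->C: in-degree(C)=0, level(C)=1, enqueue
  process B: level=1
  process F: level=1
    F->D: in-degree(D)=0, level(D)=2, enqueue
  process C: level=1
  process D: level=2
All levels: A:0, B:1, C:1, D:2, E:0, F:1
max level = 2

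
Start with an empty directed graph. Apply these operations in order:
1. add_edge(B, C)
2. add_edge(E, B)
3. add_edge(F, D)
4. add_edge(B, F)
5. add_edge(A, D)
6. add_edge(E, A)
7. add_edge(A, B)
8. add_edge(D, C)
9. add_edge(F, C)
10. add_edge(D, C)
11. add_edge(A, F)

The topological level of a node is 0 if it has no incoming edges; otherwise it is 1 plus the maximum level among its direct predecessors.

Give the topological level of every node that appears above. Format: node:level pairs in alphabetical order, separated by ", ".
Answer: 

Op 1: add_edge(B, C). Edges now: 1
Op 2: add_edge(E, B). Edges now: 2
Op 3: add_edge(F, D). Edges now: 3
Op 4: add_edge(B, F). Edges now: 4
Op 5: add_edge(A, D). Edges now: 5
Op 6: add_edge(E, A). Edges now: 6
Op 7: add_edge(A, B). Edges now: 7
Op 8: add_edge(D, C). Edges now: 8
Op 9: add_edge(F, C). Edges now: 9
Op 10: add_edge(D, C) (duplicate, no change). Edges now: 9
Op 11: add_edge(A, F). Edges now: 10
Compute levels (Kahn BFS):
  sources (in-degree 0): E
  process E: level=0
    E->A: in-degree(A)=0, level(A)=1, enqueue
    E->B: in-degree(B)=1, level(B)>=1
  process A: level=1
    A->B: in-degree(B)=0, level(B)=2, enqueue
    A->D: in-degree(D)=1, level(D)>=2
    A->F: in-degree(F)=1, level(F)>=2
  process B: level=2
    B->C: in-degree(C)=2, level(C)>=3
    B->F: in-degree(F)=0, level(F)=3, enqueue
  process F: level=3
    F->C: in-degree(C)=1, level(C)>=4
    F->D: in-degree(D)=0, level(D)=4, enqueue
  process D: level=4
    D->C: in-degree(C)=0, level(C)=5, enqueue
  process C: level=5
All levels: A:1, B:2, C:5, D:4, E:0, F:3

Answer: A:1, B:2, C:5, D:4, E:0, F:3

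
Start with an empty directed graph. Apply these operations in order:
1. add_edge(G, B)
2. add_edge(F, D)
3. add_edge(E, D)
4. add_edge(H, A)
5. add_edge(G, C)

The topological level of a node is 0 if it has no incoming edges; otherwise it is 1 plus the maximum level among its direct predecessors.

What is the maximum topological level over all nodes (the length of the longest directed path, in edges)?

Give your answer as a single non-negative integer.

Answer: 1

Derivation:
Op 1: add_edge(G, B). Edges now: 1
Op 2: add_edge(F, D). Edges now: 2
Op 3: add_edge(E, D). Edges now: 3
Op 4: add_edge(H, A). Edges now: 4
Op 5: add_edge(G, C). Edges now: 5
Compute levels (Kahn BFS):
  sources (in-degree 0): E, F, G, H
  process E: level=0
    E->D: in-degree(D)=1, level(D)>=1
  process F: level=0
    F->D: in-degree(D)=0, level(D)=1, enqueue
  process G: level=0
    G->B: in-degree(B)=0, level(B)=1, enqueue
    G->C: in-degree(C)=0, level(C)=1, enqueue
  process H: level=0
    H->A: in-degree(A)=0, level(A)=1, enqueue
  process D: level=1
  process B: level=1
  process C: level=1
  process A: level=1
All levels: A:1, B:1, C:1, D:1, E:0, F:0, G:0, H:0
max level = 1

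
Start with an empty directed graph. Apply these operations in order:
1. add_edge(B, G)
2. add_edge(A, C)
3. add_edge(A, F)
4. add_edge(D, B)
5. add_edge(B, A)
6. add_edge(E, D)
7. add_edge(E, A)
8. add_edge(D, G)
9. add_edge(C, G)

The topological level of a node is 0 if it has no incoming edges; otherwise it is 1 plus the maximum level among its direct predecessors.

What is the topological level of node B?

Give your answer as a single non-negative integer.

Answer: 2

Derivation:
Op 1: add_edge(B, G). Edges now: 1
Op 2: add_edge(A, C). Edges now: 2
Op 3: add_edge(A, F). Edges now: 3
Op 4: add_edge(D, B). Edges now: 4
Op 5: add_edge(B, A). Edges now: 5
Op 6: add_edge(E, D). Edges now: 6
Op 7: add_edge(E, A). Edges now: 7
Op 8: add_edge(D, G). Edges now: 8
Op 9: add_edge(C, G). Edges now: 9
Compute levels (Kahn BFS):
  sources (in-degree 0): E
  process E: level=0
    E->A: in-degree(A)=1, level(A)>=1
    E->D: in-degree(D)=0, level(D)=1, enqueue
  process D: level=1
    D->B: in-degree(B)=0, level(B)=2, enqueue
    D->G: in-degree(G)=2, level(G)>=2
  process B: level=2
    B->A: in-degree(A)=0, level(A)=3, enqueue
    B->G: in-degree(G)=1, level(G)>=3
  process A: level=3
    A->C: in-degree(C)=0, level(C)=4, enqueue
    A->F: in-degree(F)=0, level(F)=4, enqueue
  process C: level=4
    C->G: in-degree(G)=0, level(G)=5, enqueue
  process F: level=4
  process G: level=5
All levels: A:3, B:2, C:4, D:1, E:0, F:4, G:5
level(B) = 2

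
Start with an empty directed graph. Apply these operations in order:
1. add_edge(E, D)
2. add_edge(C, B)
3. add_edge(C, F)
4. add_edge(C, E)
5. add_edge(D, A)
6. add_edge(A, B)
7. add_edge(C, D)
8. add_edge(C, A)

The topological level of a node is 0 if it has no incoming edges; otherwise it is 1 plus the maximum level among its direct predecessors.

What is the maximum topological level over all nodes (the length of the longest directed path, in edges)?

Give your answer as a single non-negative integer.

Op 1: add_edge(E, D). Edges now: 1
Op 2: add_edge(C, B). Edges now: 2
Op 3: add_edge(C, F). Edges now: 3
Op 4: add_edge(C, E). Edges now: 4
Op 5: add_edge(D, A). Edges now: 5
Op 6: add_edge(A, B). Edges now: 6
Op 7: add_edge(C, D). Edges now: 7
Op 8: add_edge(C, A). Edges now: 8
Compute levels (Kahn BFS):
  sources (in-degree 0): C
  process C: level=0
    C->A: in-degree(A)=1, level(A)>=1
    C->B: in-degree(B)=1, level(B)>=1
    C->D: in-degree(D)=1, level(D)>=1
    C->E: in-degree(E)=0, level(E)=1, enqueue
    C->F: in-degree(F)=0, level(F)=1, enqueue
  process E: level=1
    E->D: in-degree(D)=0, level(D)=2, enqueue
  process F: level=1
  process D: level=2
    D->A: in-degree(A)=0, level(A)=3, enqueue
  process A: level=3
    A->B: in-degree(B)=0, level(B)=4, enqueue
  process B: level=4
All levels: A:3, B:4, C:0, D:2, E:1, F:1
max level = 4

Answer: 4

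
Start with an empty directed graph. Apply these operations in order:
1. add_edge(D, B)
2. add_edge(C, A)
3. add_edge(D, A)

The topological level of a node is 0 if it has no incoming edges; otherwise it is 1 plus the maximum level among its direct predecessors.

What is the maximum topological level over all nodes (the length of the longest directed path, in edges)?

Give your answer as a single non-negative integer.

Answer: 1

Derivation:
Op 1: add_edge(D, B). Edges now: 1
Op 2: add_edge(C, A). Edges now: 2
Op 3: add_edge(D, A). Edges now: 3
Compute levels (Kahn BFS):
  sources (in-degree 0): C, D
  process C: level=0
    C->A: in-degree(A)=1, level(A)>=1
  process D: level=0
    D->A: in-degree(A)=0, level(A)=1, enqueue
    D->B: in-degree(B)=0, level(B)=1, enqueue
  process A: level=1
  process B: level=1
All levels: A:1, B:1, C:0, D:0
max level = 1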